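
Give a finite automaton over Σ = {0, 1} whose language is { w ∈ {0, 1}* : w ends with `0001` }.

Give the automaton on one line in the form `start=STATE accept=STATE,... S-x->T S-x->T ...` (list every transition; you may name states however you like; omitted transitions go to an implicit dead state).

Let each state record the length of the longest suffix of the input read so far that is also a prefix of `0001`. q1 means the last symbol is `0`; q2 means the last 2 symbols are `00`; q3 means the last 3 symbols are `000`; q4 means the last 4 symbols are `0001`. Accept only at q4, where the string currently ends in `0001`.
A 5-state machine:
        0   1  
>  q0   q1  q0 
   q1   q2  q0 
   q2   q3  q0 
   q3   q3  q4 
 * q4   q1  q0 
(> = start, * = accepting)

start=q0 accept=q4 q0-0->q1 q0-1->q0 q1-0->q2 q1-1->q0 q2-0->q3 q2-1->q0 q3-0->q3 q3-1->q4 q4-0->q1 q4-1->q0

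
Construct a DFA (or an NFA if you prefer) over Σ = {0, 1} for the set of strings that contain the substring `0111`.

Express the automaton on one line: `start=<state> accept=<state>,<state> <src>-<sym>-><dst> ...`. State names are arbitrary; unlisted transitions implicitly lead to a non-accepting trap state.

States s0..s3 record the length of the longest prefix of `0111` that matches the current input suffix. Reaching s4 means `0111` has been seen, and we stay there forever. Accept from s4.
With 5 states:
        0   1  
>  s0   s1  s0 
   s1   s1  s2 
   s2   s1  s3 
   s3   s1  s4 
 * s4   s4  s4 
(> = start, * = accepting)

start=s0 accept=s4 s0-0->s1 s0-1->s0 s1-0->s1 s1-1->s2 s2-0->s1 s2-1->s3 s3-0->s1 s3-1->s4 s4-0->s4 s4-1->s4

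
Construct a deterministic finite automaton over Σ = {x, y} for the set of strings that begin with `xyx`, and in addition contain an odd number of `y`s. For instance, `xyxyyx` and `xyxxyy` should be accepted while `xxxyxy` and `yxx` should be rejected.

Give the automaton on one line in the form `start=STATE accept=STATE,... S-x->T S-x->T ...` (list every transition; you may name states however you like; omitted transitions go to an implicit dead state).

Handle the two conditions separately and then intersect. One (5 states) tracks whether the input so far still matches the prefix `xyx`; the other (2 states) tracks the count of `y`s modulo 2. Each combined state is a pair, one component from each; accept when both components accept.
7 states suffice.
        x   y  
>  s0   s1  s2 
   s1   s3  s4 
   s2   s2  s3 
   s3   s3  s2 
   s4   s5  s3 
 * s5   s5  s6 
   s6   s6  s5 
(> = start, * = accepting)

start=s0 accept=s5 s0-x->s1 s0-y->s2 s1-x->s3 s1-y->s4 s2-x->s2 s2-y->s3 s3-x->s3 s3-y->s2 s4-x->s5 s4-y->s3 s5-x->s5 s5-y->s6 s6-x->s6 s6-y->s5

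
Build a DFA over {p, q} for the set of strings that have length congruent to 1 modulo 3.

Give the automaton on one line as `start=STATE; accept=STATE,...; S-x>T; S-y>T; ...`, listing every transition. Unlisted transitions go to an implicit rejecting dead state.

Count input length modulo 3: every symbol advances one step around the cycle A → B → C → A. Accept at B.
3 states suffice.
       p  q 
>  A   B  B 
 * B   C  C 
   C   A  A 
(> = start, * = accepting)

start=A; accept=B; A-p>B; A-q>B; B-p>C; B-q>C; C-p>A; C-q>A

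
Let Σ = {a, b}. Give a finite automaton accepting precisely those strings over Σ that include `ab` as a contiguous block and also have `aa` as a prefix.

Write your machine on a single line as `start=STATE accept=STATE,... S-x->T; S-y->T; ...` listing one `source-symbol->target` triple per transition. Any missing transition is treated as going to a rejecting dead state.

Build one automaton per condition and run them in lockstep. The first has 3 states tracking whether and how much of `ab` has been seen; the second has 4 states tracking whether the input so far still matches the prefix `aa`. A product state is a pair (one from each), accepting exactly when both do. After merging equivalent states the machine shrinks.
        a   b  
>  s0   s1  s2 
   s1   s3  s2 
   s2   s2  s2 
   s3   s3  s4 
 * s4   s4  s4 
(> = start, * = accepting)

start=s0; accept=s4; s0-a->s1; s0-b->s2; s1-a->s3; s1-b->s2; s2-a->s2; s2-b->s2; s3-a->s3; s3-b->s4; s4-a->s4; s4-b->s4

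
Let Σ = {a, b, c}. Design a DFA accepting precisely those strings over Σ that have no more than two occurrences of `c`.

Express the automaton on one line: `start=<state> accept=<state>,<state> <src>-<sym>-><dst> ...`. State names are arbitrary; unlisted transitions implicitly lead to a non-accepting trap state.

Count `c`s, saturating at 3: states q0 through q2 mean 0 through 2 `c`s seen; q3 means more than 2. Each `c` increments (capped at q3); other symbols loop. Accept from {q0, q1, q2}.
        a   b   c  
>* q0   q0  q0  q1 
 * q1   q1  q1  q2 
 * q2   q2  q2  q3 
   q3   q3  q3  q3 
(> = start, * = accepting)

start=q0 accept=q0,q1,q2 q0-a->q0 q0-b->q0 q0-c->q1 q1-a->q1 q1-b->q1 q1-c->q2 q2-a->q2 q2-b->q2 q2-c->q3 q3-a->q3 q3-b->q3 q3-c->q3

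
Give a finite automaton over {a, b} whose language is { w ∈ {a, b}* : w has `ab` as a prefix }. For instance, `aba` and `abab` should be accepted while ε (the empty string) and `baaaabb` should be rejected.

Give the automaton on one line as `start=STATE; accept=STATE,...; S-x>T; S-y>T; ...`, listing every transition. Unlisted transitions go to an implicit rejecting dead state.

Walk along `ab` while the input agrees: from q0 take `a` to q1, and so on. Any deviation drops to the rejecting sink q3. Once q2 is reached the prefix is confirmed and every continuation is accepted.
With 4 states:
        a   b  
>  q0   q1  q3 
   q1   q3  q2 
 * q2   q2  q2 
   q3   q3  q3 
(> = start, * = accepting)

start=q0; accept=q2; q0-a>q1; q0-b>q3; q1-a>q3; q1-b>q2; q2-a>q2; q2-b>q2; q3-a>q3; q3-b>q3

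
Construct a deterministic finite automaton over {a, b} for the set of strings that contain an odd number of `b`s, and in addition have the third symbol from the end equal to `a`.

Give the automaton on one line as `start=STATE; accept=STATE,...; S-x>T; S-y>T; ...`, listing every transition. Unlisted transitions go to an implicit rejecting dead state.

Run two small machines in parallel and take their product. The first has 2 states tracking the count of `b`s modulo 2; the second has 15 states tracking the last 3 symbols read. A product state is a pair (one from each), accepting exactly when both do. Equivalent product states are then merged.
With 12 states:
          a    b  
>  s0     s1   s2 
   s1     s3   s4 
   s2     s5   s0 
   s3     s3   s6 
   s4     s7   s0 
   s5     s8   s9 
 * s6     s7   s0 
 * s7     s8   s9 
   s8    s10   s9 
   s9     s1  s11 
 * s10   s10   s9 
 * s11    s5   s0 
(> = start, * = accepting)

start=s0; accept=s6,s7,s10,s11; s0-a>s1; s0-b>s2; s1-a>s3; s1-b>s4; s2-a>s5; s2-b>s0; s3-a>s3; s3-b>s6; s4-a>s7; s4-b>s0; s5-a>s8; s5-b>s9; s6-a>s7; s6-b>s0; s7-a>s8; s7-b>s9; s8-a>s10; s8-b>s9; s9-a>s1; s9-b>s11; s10-a>s10; s10-b>s9; s11-a>s5; s11-b>s0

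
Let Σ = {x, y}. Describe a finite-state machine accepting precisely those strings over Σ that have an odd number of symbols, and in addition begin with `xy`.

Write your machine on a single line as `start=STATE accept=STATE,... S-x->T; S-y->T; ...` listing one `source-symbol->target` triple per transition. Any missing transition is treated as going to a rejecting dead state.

Handle the two conditions separately and then intersect. One (2 states) tracks the input length modulo 2; the other (4 states) tracks whether the input so far still matches the prefix `xy`. Each combined state is a pair, one component from each; accept when both components accept. Minimizing collapses redundant product states.
        x   y  
>  S0   S1  S2 
   S1   S2  S3 
   S2   S2  S2 
   S3   S4  S4 
 * S4   S3  S3 
(> = start, * = accepting)

start=S0; accept=S4; S0-x->S1; S0-y->S2; S1-x->S2; S1-y->S3; S2-x->S2; S2-y->S2; S3-x->S4; S3-y->S4; S4-x->S3; S4-y->S3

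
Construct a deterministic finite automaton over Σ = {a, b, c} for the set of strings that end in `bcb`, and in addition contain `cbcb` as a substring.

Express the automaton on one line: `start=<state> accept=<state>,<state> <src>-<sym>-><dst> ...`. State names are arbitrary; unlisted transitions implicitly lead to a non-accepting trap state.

start=S0 accept=S7 S0-a->S0 S0-b->S1 S0-c->S2 S1-a->S0 S1-b->S1 S1-c->S3 S2-a->S0 S2-b->S4 S2-c->S2 S3-a->S0 S3-b->S5 S3-c->S2 S4-a->S0 S4-b->S1 S4-c->S6 S5-a->S0 S5-b->S1 S5-c->S6 S6-a->S0 S6-b->S7 S6-c->S2 S7-a->S8 S7-b->S9 S7-c->S10 S8-a->S8 S8-b->S9 S8-c->S8 S9-a->S8 S9-b->S9 S9-c->S10 S10-a->S8 S10-b->S7 S10-c->S8

Handle the two conditions separately and then intersect. The first has 4 states tracking how much of the suffix `bcb` has currently been matched; the second has 5 states tracking whether and how much of `cbcb` has been seen. A product state is a pair (one from each), accepting exactly when both do.
11 states suffice.
          a    b    c  
>  S0     S0   S1   S2 
   S1     S0   S1   S3 
   S2     S0   S4   S2 
   S3     S0   S5   S2 
   S4     S0   S1   S6 
   S5     S0   S1   S6 
   S6     S0   S7   S2 
 * S7     S8   S9  S10 
   S8     S8   S9   S8 
   S9     S8   S9  S10 
   S10    S8   S7   S8 
(> = start, * = accepting)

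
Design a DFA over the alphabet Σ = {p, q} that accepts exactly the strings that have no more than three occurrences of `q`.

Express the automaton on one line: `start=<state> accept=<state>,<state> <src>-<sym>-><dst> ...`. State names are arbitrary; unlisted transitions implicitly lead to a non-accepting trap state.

Only the number of `q`s matters, and only up to 4. Make a chain s0 → s1 → s2 → s3 → s4 advanced by each `q` (with s4 absorbing); every other symbol self-loops. The accepting set is {s0, s1, s2, s3}.
        p   q  
>* s0   s0  s1 
 * s1   s1  s2 
 * s2   s2  s3 
 * s3   s3  s4 
   s4   s4  s4 
(> = start, * = accepting)

start=s0 accept=s0,s1,s2,s3 s0-p->s0 s0-q->s1 s1-p->s1 s1-q->s2 s2-p->s2 s2-q->s3 s3-p->s3 s3-q->s4 s4-p->s4 s4-q->s4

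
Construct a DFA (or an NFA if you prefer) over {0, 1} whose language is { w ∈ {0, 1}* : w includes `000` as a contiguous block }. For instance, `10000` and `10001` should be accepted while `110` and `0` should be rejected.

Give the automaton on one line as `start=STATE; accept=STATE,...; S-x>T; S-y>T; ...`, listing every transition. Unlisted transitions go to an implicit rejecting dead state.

start=A; accept=D; A-0>B; A-1>A; B-0>C; B-1>A; C-0>D; C-1>A; D-0>D; D-1>D

States A..C record the length of the longest prefix of `000` that matches the current input suffix. Reaching D means `000` has been seen, and we stay there forever. Accept from D.
4 states suffice.
       0  1 
>  A   B  A 
   B   C  A 
   C   D  A 
 * D   D  D 
(> = start, * = accepting)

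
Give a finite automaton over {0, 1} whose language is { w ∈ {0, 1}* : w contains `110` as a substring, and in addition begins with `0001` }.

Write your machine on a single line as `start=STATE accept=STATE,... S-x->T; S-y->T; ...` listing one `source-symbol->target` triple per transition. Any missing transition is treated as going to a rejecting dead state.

start=q0; accept=q8; q0-0->q1; q0-1->q2; q1-0->q3; q1-1->q2; q2-0->q2; q2-1->q2; q3-0->q4; q3-1->q2; q4-0->q2; q4-1->q5; q5-0->q6; q5-1->q7; q6-0->q6; q6-1->q5; q7-0->q8; q7-1->q7; q8-0->q8; q8-1->q8

Build one automaton per condition and run them in lockstep. One (4 states) tracks whether and how much of `110` has been seen; the other (6 states) tracks whether the input so far still matches the prefix `0001`. Each combined state is a pair, one component from each; accept when both components accept. After merging equivalent states the machine shrinks.
        0   1  
>  q0   q1  q2 
   q1   q3  q2 
   q2   q2  q2 
   q3   q4  q2 
   q4   q2  q5 
   q5   q6  q7 
   q6   q6  q5 
   q7   q8  q7 
 * q8   q8  q8 
(> = start, * = accepting)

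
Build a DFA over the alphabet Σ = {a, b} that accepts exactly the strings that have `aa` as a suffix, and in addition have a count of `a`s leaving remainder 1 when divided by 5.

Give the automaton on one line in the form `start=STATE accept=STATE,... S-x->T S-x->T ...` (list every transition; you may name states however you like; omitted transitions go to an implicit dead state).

Build one automaton per condition and run them in lockstep. The first has 3 states tracking how much of the suffix `aa` has currently been matched; the second has 5 states tracking the count of `a`s modulo 5. A product state is a pair (one from each), accepting exactly when both do.
          a    b  
>  q0     q1   q0 
   q1     q2   q3 
   q2     q4   q5 
   q3     q6   q3 
   q4     q7   q8 
   q5     q9   q5 
   q6     q4   q5 
   q7    q10  q11 
   q8    q12   q8 
   q9     q7   q8 
   q10   q13   q0 
   q11   q14  q11 
   q12   q10  q11 
 * q13    q2   q3 
   q14   q13   q0 
(> = start, * = accepting)

start=q0 accept=q13 q0-a->q1 q0-b->q0 q1-a->q2 q1-b->q3 q2-a->q4 q2-b->q5 q3-a->q6 q3-b->q3 q4-a->q7 q4-b->q8 q5-a->q9 q5-b->q5 q6-a->q4 q6-b->q5 q7-a->q10 q7-b->q11 q8-a->q12 q8-b->q8 q9-a->q7 q9-b->q8 q10-a->q13 q10-b->q0 q11-a->q14 q11-b->q11 q12-a->q10 q12-b->q11 q13-a->q2 q13-b->q3 q14-a->q13 q14-b->q0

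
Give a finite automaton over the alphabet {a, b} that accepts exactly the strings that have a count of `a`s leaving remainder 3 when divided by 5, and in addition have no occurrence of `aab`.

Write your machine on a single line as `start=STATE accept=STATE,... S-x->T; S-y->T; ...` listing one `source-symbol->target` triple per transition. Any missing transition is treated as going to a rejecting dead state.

start=s0; accept=s4,s10,s12; s0-a->s1; s0-b->s0; s1-a->s2; s1-b->s3; s2-a->s4; s2-b->s5; s3-a->s6; s3-b->s3; s4-a->s7; s4-b->s5; s5-a->s5; s5-b->s5; s6-a->s4; s6-b->s8; s7-a->s9; s7-b->s5; s8-a->s10; s8-b->s8; s9-a->s11; s9-b->s5; s10-a->s7; s10-b->s12; s11-a->s2; s11-b->s5; s12-a->s13; s12-b->s12; s13-a->s9; s13-b->s14; s14-a->s15; s14-b->s14; s15-a->s11; s15-b->s0

Run two small machines in parallel and take their product. The first has 5 states tracking the count of `a`s modulo 5; the second has 4 states tracking partial matches of the forbidden pattern `aab`. A product state is a pair (one from each), accepting exactly when both do. After merging equivalent states the machine shrinks.
          a    b  
>  s0     s1   s0 
   s1     s2   s3 
   s2     s4   s5 
   s3     s6   s3 
 * s4     s7   s5 
   s5     s5   s5 
   s6     s4   s8 
   s7     s9   s5 
   s8    s10   s8 
   s9    s11   s5 
 * s10    s7  s12 
   s11    s2   s5 
 * s12   s13  s12 
   s13    s9  s14 
   s14   s15  s14 
   s15   s11   s0 
(> = start, * = accepting)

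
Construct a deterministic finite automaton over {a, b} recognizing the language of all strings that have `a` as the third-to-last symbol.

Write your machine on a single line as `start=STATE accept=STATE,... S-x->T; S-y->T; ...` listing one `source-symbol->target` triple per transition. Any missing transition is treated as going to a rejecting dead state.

start=q0; accept=q7,q8,q9,q10; q0-a->q1; q0-b->q2; q1-a->q3; q1-b->q4; q2-a->q5; q2-b->q6; q3-a->q7; q3-b->q8; q4-a->q9; q4-b->q10; q5-a->q11; q5-b->q12; q6-a->q13; q6-b->q14; q7-a->q7; q7-b->q8; q8-a->q9; q8-b->q10; q9-a->q11; q9-b->q12; q10-a->q13; q10-b->q14; q11-a->q7; q11-b->q8; q12-a->q9; q12-b->q10; q13-a->q11; q13-b->q12; q14-a->q13; q14-b->q14

A DFA must remember the last 3 symbols (since which symbol is third-to-last isn't known until the input ends). Use one state per possible window of the last ≤3 symbols; accept from those whose window starts with `a`.
15 states suffice.
          a    b  
>  q0     q1   q2 
   q1     q3   q4 
   q2     q5   q6 
   q3     q7   q8 
   q4     q9  q10 
   q5    q11  q12 
   q6    q13  q14 
 * q7     q7   q8 
 * q8     q9  q10 
 * q9    q11  q12 
 * q10   q13  q14 
   q11    q7   q8 
   q12    q9  q10 
   q13   q11  q12 
   q14   q13  q14 
(> = start, * = accepting)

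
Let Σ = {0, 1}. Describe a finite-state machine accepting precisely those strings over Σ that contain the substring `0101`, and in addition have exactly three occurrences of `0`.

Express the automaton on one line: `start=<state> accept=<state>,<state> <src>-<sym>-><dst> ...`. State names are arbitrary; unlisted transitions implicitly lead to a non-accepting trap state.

start=q0 accept=q16 q0-0->q1 q0-1->q0 q1-0->q2 q1-1->q3 q2-0->q4 q2-1->q5 q3-0->q6 q3-1->q7 q4-0->q8 q4-1->q9 q5-0->q10 q5-1->q11 q6-0->q4 q6-1->q12 q7-0->q2 q7-1->q7 q8-0->q8 q8-1->q13 q9-0->q14 q9-1->q15 q10-0->q8 q10-1->q16 q11-0->q4 q11-1->q11 q12-0->q16 q12-1->q12 q13-0->q14 q13-1->q17 q14-0->q8 q14-1->q18 q15-0->q8 q15-1->q15 q16-0->q18 q16-1->q16 q17-0->q8 q17-1->q17 q18-0->q18 q18-1->q18

Handle the two conditions separately and then intersect. The first has 5 states tracking whether and how much of `0101` has been seen; the second has 5 states tracking the count of `0`s, saturating at 4. A product state is a pair (one from each), accepting exactly when both do.
          0    1  
>  q0     q1   q0 
   q1     q2   q3 
   q2     q4   q5 
   q3     q6   q7 
   q4     q8   q9 
   q5    q10  q11 
   q6     q4  q12 
   q7     q2   q7 
   q8     q8  q13 
   q9    q14  q15 
   q10    q8  q16 
   q11    q4  q11 
   q12   q16  q12 
   q13   q14  q17 
   q14    q8  q18 
   q15    q8  q15 
 * q16   q18  q16 
   q17    q8  q17 
   q18   q18  q18 
(> = start, * = accepting)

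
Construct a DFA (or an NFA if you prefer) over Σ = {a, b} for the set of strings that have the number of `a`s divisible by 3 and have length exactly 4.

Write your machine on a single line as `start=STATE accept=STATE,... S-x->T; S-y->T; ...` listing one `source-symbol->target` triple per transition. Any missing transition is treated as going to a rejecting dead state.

start=q0; accept=q9; q0-a->q1; q0-b->q2; q1-a->q3; q1-b->q4; q2-a->q4; q2-b->q5; q3-a->q6; q3-b->q7; q4-a->q7; q4-b->q8; q5-a->q8; q5-b->q6; q6-a->q8; q6-b->q9; q7-a->q9; q7-b->q8; q8-a->q8; q8-b->q8; q9-a->q8; q9-b->q8

Run two small machines in parallel and take their product. One (3 states) tracks the count of `a`s modulo 3; the other (6 states) tracks the input length, saturating at 5. Each combined state is a pair, one component from each; accept when both components accept. Minimizing collapses redundant product states.
With 10 states:
        a   b  
>  q0   q1  q2 
   q1   q3  q4 
   q2   q4  q5 
   q3   q6  q7 
   q4   q7  q8 
   q5   q8  q6 
   q6   q8  q9 
   q7   q9  q8 
   q8   q8  q8 
 * q9   q8  q8 
(> = start, * = accepting)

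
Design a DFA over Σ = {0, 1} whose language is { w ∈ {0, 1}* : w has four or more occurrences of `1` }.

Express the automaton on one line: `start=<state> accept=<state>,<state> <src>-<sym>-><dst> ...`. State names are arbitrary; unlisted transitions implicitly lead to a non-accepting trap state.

Only the number of `1`s matters, and only up to 5. Make a chain q0 → q1 → q2 → q3 → q4 → q5 advanced by each `1` (with q5 absorbing); every other symbol self-loops. The accepting set is {q4, q5}.
With 6 states:
        0   1  
>  q0   q0  q1 
   q1   q1  q2 
   q2   q2  q3 
   q3   q3  q4 
 * q4   q4  q5 
 * q5   q5  q5 
(> = start, * = accepting)

start=q0 accept=q4,q5 q0-0->q0 q0-1->q1 q1-0->q1 q1-1->q2 q2-0->q2 q2-1->q3 q3-0->q3 q3-1->q4 q4-0->q4 q4-1->q5 q5-0->q5 q5-1->q5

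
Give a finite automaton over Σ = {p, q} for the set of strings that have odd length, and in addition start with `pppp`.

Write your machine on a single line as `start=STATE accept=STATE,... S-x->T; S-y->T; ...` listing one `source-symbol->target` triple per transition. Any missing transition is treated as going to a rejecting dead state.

Handle the two conditions separately and then intersect. The first has 2 states tracking the input length modulo 2; the second has 6 states tracking whether the input so far still matches the prefix `pppp`. A product state is a pair (one from each), accepting exactly when both do.
With 8 states:
       p  q 
>  A   B  C 
   B   D  E 
   C   E  E 
   D   F  C 
   E   C  C 
   F   G  E 
   G   H  H 
 * H   G  G 
(> = start, * = accepting)

start=A; accept=H; A-p->B; A-q->C; B-p->D; B-q->E; C-p->E; C-q->E; D-p->F; D-q->C; E-p->C; E-q->C; F-p->G; F-q->E; G-p->H; G-q->H; H-p->G; H-q->G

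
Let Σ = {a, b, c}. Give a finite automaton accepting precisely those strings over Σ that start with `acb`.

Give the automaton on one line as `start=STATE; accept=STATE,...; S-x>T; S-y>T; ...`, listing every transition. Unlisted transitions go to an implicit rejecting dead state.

start=q0; accept=q3; q0-a>q1; q0-b>q4; q0-c>q4; q1-a>q4; q1-b>q4; q1-c>q2; q2-a>q4; q2-b>q3; q2-c>q4; q3-a>q3; q3-b>q3; q3-c>q3; q4-a>q4; q4-b>q4; q4-c>q4

Check the first 3 symbols one by one: q0 through q2 record how many have matched `acb` so far; any wrong symbol goes to the dead state q4. After all 3 match we enter the accepting sink q3.
5 states suffice.
        a   b   c  
>  q0   q1  q4  q4 
   q1   q4  q4  q2 
   q2   q4  q3  q4 
 * q3   q3  q3  q3 
   q4   q4  q4  q4 
(> = start, * = accepting)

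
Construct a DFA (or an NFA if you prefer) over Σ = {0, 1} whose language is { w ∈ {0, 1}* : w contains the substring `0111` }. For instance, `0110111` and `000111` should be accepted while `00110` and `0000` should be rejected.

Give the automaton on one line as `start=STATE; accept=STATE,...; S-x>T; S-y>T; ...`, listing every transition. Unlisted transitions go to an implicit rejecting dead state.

States A..D record the length of the longest prefix of `0111` that matches the current input suffix. Reaching E means `0111` has been seen, and we stay there forever. Accept from E.
A 5-state machine:
       0  1 
>  A   B  A 
   B   B  C 
   C   B  D 
   D   B  E 
 * E   E  E 
(> = start, * = accepting)

start=A; accept=E; A-0>B; A-1>A; B-0>B; B-1>C; C-0>B; C-1>D; D-0>B; D-1>E; E-0>E; E-1>E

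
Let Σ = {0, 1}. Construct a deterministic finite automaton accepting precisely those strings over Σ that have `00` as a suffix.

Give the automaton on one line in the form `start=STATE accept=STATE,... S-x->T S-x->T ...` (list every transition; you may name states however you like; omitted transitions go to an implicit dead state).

start=s0 accept=s2 s0-0->s1 s0-1->s0 s1-0->s2 s1-1->s0 s2-0->s2 s2-1->s0

Remember how much of `00` the current input suffix matches. State s0 means no match yet; s1 means the last symbol is `0`; s2 means the last 2 symbols are `00`. Only s2 accepts. On a mismatch, fall back to the longest proper suffix that is still a prefix of `00`.
3 states suffice.
        0   1  
>  s0   s1  s0 
   s1   s2  s0 
 * s2   s2  s0 
(> = start, * = accepting)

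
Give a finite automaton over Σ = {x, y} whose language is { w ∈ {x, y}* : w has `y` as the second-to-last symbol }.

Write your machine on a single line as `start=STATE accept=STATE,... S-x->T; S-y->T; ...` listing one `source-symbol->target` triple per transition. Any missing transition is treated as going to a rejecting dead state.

start=q0; accept=q5,q6; q0-x->q1; q0-y->q2; q1-x->q3; q1-y->q4; q2-x->q5; q2-y->q6; q3-x->q3; q3-y->q4; q4-x->q5; q4-y->q6; q5-x->q3; q5-y->q4; q6-x->q5; q6-y->q6

A DFA must remember the last 2 symbols (since which symbol is second-to-last isn't known until the input ends). Use one state per possible window of the last ≤2 symbols; accept from those whose window starts with `y`.
7 states suffice.
        x   y  
>  q0   q1  q2 
   q1   q3  q4 
   q2   q5  q6 
   q3   q3  q4 
   q4   q5  q6 
 * q5   q3  q4 
 * q6   q5  q6 
(> = start, * = accepting)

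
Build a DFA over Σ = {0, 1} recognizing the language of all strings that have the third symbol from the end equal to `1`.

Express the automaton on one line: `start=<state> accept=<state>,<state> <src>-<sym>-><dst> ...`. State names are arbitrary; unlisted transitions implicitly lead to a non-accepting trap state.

Because acceptance depends on a position counted from the end, the machine has to buffer the most recent 3 symbols. Make each state the string of the last up-to-3 symbols read; on input `x` shift the window left and append `x`. Accept when the buffered window has length 3 and begins with `1`.
15 states suffice.
          0    1  
>  q0     q1   q2 
   q1     q3   q4 
   q2     q5   q6 
   q3     q7   q8 
   q4     q9  q10 
   q5    q11  q12 
   q6    q13  q14 
   q7     q7   q8 
   q8     q9  q10 
   q9    q11  q12 
   q10   q13  q14 
 * q11    q7   q8 
 * q12    q9  q10 
 * q13   q11  q12 
 * q14   q13  q14 
(> = start, * = accepting)

start=q0 accept=q11,q12,q13,q14 q0-0->q1 q0-1->q2 q1-0->q3 q1-1->q4 q2-0->q5 q2-1->q6 q3-0->q7 q3-1->q8 q4-0->q9 q4-1->q10 q5-0->q11 q5-1->q12 q6-0->q13 q6-1->q14 q7-0->q7 q7-1->q8 q8-0->q9 q8-1->q10 q9-0->q11 q9-1->q12 q10-0->q13 q10-1->q14 q11-0->q7 q11-1->q8 q12-0->q9 q12-1->q10 q13-0->q11 q13-1->q12 q14-0->q13 q14-1->q14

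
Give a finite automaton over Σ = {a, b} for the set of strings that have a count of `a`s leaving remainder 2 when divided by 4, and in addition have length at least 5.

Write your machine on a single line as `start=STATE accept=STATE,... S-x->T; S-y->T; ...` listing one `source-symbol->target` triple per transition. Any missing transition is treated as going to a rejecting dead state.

start=q0; accept=q17,q18; q0-a->q1; q0-b->q2; q1-a->q3; q1-b->q4; q2-a->q4; q2-b->q5; q3-a->q6; q3-b->q7; q4-a->q7; q4-b->q8; q5-a->q8; q5-b->q9; q6-a->q10; q6-b->q11; q7-a->q11; q7-b->q12; q8-a->q12; q8-b->q13; q9-a->q13; q9-b->q10; q10-a->q14; q10-b->q15; q11-a->q15; q11-b->q16; q12-a->q16; q12-b->q17; q13-a->q17; q13-b->q14; q14-a->q18; q14-b->q19; q15-a->q19; q15-b->q20; q16-a->q20; q16-b->q21; q17-a->q21; q17-b->q18; q18-a->q21; q18-b->q18; q19-a->q18; q19-b->q19; q20-a->q19; q20-b->q20; q21-a->q20; q21-b->q21

Run two small machines in parallel and take their product. One (4 states) tracks the count of `a`s modulo 4; the other (7 states) tracks the input length, saturating at 6. Each combined state is a pair, one component from each; accept when both components accept.
          a    b  
>  q0     q1   q2 
   q1     q3   q4 
   q2     q4   q5 
   q3     q6   q7 
   q4     q7   q8 
   q5     q8   q9 
   q6    q10  q11 
   q7    q11  q12 
   q8    q12  q13 
   q9    q13  q10 
   q10   q14  q15 
   q11   q15  q16 
   q12   q16  q17 
   q13   q17  q14 
   q14   q18  q19 
   q15   q19  q20 
   q16   q20  q21 
 * q17   q21  q18 
 * q18   q21  q18 
   q19   q18  q19 
   q20   q19  q20 
   q21   q20  q21 
(> = start, * = accepting)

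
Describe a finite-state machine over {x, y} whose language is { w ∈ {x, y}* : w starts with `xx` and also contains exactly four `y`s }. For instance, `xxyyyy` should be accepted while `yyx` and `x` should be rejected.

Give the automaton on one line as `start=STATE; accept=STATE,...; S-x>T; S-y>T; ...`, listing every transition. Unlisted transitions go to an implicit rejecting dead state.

Run two small machines in parallel and take their product. One (4 states) tracks whether the input so far still matches the prefix `xx`; the other (6 states) tracks the count of `y`s, saturating at 5. Each combined state is a pair, one component from each; accept when both components accept. Equivalent product states are then merged.
        x   y  
>  S0   S1  S2 
   S1   S3  S2 
   S2   S2  S2 
   S3   S3  S4 
   S4   S4  S5 
   S5   S5  S6 
   S6   S6  S7 
 * S7   S7  S2 
(> = start, * = accepting)

start=S0; accept=S7; S0-x>S1; S0-y>S2; S1-x>S3; S1-y>S2; S2-x>S2; S2-y>S2; S3-x>S3; S3-y>S4; S4-x>S4; S4-y>S5; S5-x>S5; S5-y>S6; S6-x>S6; S6-y>S7; S7-x>S7; S7-y>S2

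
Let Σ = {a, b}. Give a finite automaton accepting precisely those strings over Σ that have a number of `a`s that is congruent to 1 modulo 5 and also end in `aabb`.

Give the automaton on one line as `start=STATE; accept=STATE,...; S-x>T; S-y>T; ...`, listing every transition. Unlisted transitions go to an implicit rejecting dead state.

start=S0; accept=S8; S0-a>S1; S0-b>S0; S1-a>S2; S1-b>S1; S2-a>S3; S2-b>S2; S3-a>S4; S3-b>S3; S4-a>S5; S4-b>S4; S5-a>S6; S5-b>S0; S6-a>S2; S6-b>S7; S7-a>S2; S7-b>S8; S8-a>S2; S8-b>S1

Run two small machines in parallel and take their product. One (5 states) tracks the count of `a`s modulo 5; the other (5 states) tracks how much of the suffix `aabb` has currently been matched. Each combined state is a pair, one component from each; accept when both components accept. Equivalent product states are then merged.
9 states suffice.
        a   b  
>  S0   S1  S0 
   S1   S2  S1 
   S2   S3  S2 
   S3   S4  S3 
   S4   S5  S4 
   S5   S6  S0 
   S6   S2  S7 
   S7   S2  S8 
 * S8   S2  S1 
(> = start, * = accepting)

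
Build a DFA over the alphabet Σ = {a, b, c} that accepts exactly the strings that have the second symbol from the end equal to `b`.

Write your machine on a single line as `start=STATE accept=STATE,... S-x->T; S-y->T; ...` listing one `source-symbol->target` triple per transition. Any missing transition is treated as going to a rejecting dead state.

start=s0; accept=s7,s8,s9; s0-a->s1; s0-b->s2; s0-c->s3; s1-a->s4; s1-b->s5; s1-c->s6; s2-a->s7; s2-b->s8; s2-c->s9; s3-a->s10; s3-b->s11; s3-c->s12; s4-a->s4; s4-b->s5; s4-c->s6; s5-a->s7; s5-b->s8; s5-c->s9; s6-a->s10; s6-b->s11; s6-c->s12; s7-a->s4; s7-b->s5; s7-c->s6; s8-a->s7; s8-b->s8; s8-c->s9; s9-a->s10; s9-b->s11; s9-c->s12; s10-a->s4; s10-b->s5; s10-c->s6; s11-a->s7; s11-b->s8; s11-c->s9; s12-a->s10; s12-b->s11; s12-c->s12

Because acceptance depends on a position counted from the end, the machine has to buffer the most recent 2 symbols. Make each state the string of the last up-to-2 symbols read; on input `x` shift the window left and append `x`. Accept when the buffered window has length 2 and begins with `b`.
13 states suffice.
          a    b    c  
>  s0     s1   s2   s3 
   s1     s4   s5   s6 
   s2     s7   s8   s9 
   s3    s10  s11  s12 
   s4     s4   s5   s6 
   s5     s7   s8   s9 
   s6    s10  s11  s12 
 * s7     s4   s5   s6 
 * s8     s7   s8   s9 
 * s9    s10  s11  s12 
   s10    s4   s5   s6 
   s11    s7   s8   s9 
   s12   s10  s11  s12 
(> = start, * = accepting)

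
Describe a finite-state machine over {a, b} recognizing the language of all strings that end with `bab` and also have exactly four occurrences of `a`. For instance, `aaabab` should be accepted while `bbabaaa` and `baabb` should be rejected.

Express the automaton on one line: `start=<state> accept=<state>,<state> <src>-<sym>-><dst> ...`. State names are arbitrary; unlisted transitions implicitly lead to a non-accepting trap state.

Build one automaton per condition and run them in lockstep. The first has 4 states tracking how much of the suffix `bab` has currently been matched; the second has 6 states tracking the count of `a`s, saturating at 5. A product state is a pair (one from each), accepting exactly when both do.
With 22 states:
          a    b  
>  S0     S1   S2 
   S1     S3   S4 
   S2     S5   S2 
   S3     S6   S7 
   S4     S8   S4 
   S5     S3   S9 
   S6    S10  S11 
   S7    S12   S7 
   S8     S6  S13 
   S9     S8   S4 
   S10   S14  S15 
   S11   S16  S11 
   S12   S10  S17 
   S13   S12   S7 
   S14   S14  S18 
   S15   S19  S15 
   S16   S14  S20 
   S17   S16  S11 
   S18   S19  S18 
   S19   S14  S21 
 * S20   S19  S15 
   S21   S19  S18 
(> = start, * = accepting)

start=S0 accept=S20 S0-a->S1 S0-b->S2 S1-a->S3 S1-b->S4 S2-a->S5 S2-b->S2 S3-a->S6 S3-b->S7 S4-a->S8 S4-b->S4 S5-a->S3 S5-b->S9 S6-a->S10 S6-b->S11 S7-a->S12 S7-b->S7 S8-a->S6 S8-b->S13 S9-a->S8 S9-b->S4 S10-a->S14 S10-b->S15 S11-a->S16 S11-b->S11 S12-a->S10 S12-b->S17 S13-a->S12 S13-b->S7 S14-a->S14 S14-b->S18 S15-a->S19 S15-b->S15 S16-a->S14 S16-b->S20 S17-a->S16 S17-b->S11 S18-a->S19 S18-b->S18 S19-a->S14 S19-b->S21 S20-a->S19 S20-b->S15 S21-a->S19 S21-b->S18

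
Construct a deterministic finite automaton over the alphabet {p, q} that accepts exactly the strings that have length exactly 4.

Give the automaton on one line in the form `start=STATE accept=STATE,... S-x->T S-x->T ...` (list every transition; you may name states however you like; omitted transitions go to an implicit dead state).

Count input length up to 5: every symbol moves from S0 toward S5, which means 'more than 4' and absorbs. Accept from {S4}.
6 states suffice.
        p   q  
>  S0   S1  S1 
   S1   S2  S2 
   S2   S3  S3 
   S3   S4  S4 
 * S4   S5  S5 
   S5   S5  S5 
(> = start, * = accepting)

start=S0 accept=S4 S0-p->S1 S0-q->S1 S1-p->S2 S1-q->S2 S2-p->S3 S2-q->S3 S3-p->S4 S3-q->S4 S4-p->S5 S4-q->S5 S5-p->S5 S5-q->S5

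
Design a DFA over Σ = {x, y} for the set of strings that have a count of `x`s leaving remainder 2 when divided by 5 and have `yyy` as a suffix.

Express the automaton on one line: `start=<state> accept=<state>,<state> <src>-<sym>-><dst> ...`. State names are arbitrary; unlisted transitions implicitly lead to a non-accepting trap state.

Handle the two conditions separately and then intersect. The first has 5 states tracking the count of `x`s modulo 5; the second has 4 states tracking how much of the suffix `yyy` has currently been matched. A product state is a pair (one from each), accepting exactly when both do.
          x    y  
>  S0     S1   S2 
   S1     S3   S4 
   S2     S1   S5 
   S3     S6   S7 
   S4     S3   S8 
   S5     S1   S9 
   S6    S10  S11 
   S7     S6  S12 
   S8     S3  S13 
   S9     S1   S9 
   S10    S0  S14 
   S11   S10  S15 
   S12    S6  S16 
   S13    S3  S13 
   S14    S0  S17 
   S15   S10  S18 
 * S16    S6  S16 
   S17    S0  S19 
   S18   S10  S18 
   S19    S0  S19 
(> = start, * = accepting)

start=S0 accept=S16 S0-x->S1 S0-y->S2 S1-x->S3 S1-y->S4 S2-x->S1 S2-y->S5 S3-x->S6 S3-y->S7 S4-x->S3 S4-y->S8 S5-x->S1 S5-y->S9 S6-x->S10 S6-y->S11 S7-x->S6 S7-y->S12 S8-x->S3 S8-y->S13 S9-x->S1 S9-y->S9 S10-x->S0 S10-y->S14 S11-x->S10 S11-y->S15 S12-x->S6 S12-y->S16 S13-x->S3 S13-y->S13 S14-x->S0 S14-y->S17 S15-x->S10 S15-y->S18 S16-x->S6 S16-y->S16 S17-x->S0 S17-y->S19 S18-x->S10 S18-y->S18 S19-x->S0 S19-y->S19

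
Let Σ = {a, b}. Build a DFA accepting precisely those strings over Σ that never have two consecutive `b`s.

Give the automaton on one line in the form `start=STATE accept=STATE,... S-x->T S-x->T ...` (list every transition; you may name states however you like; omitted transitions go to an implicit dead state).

Track partial matches of the forbidden pattern `bb`. State q2 is a dead state reached once `bb` has occurred; every other state accepts. q0 means no part of `bb` is currently matched.
3 states suffice.
        a   b  
>* q0   q0  q1 
 * q1   q0  q2 
   q2   q2  q2 
(> = start, * = accepting)

start=q0 accept=q0,q1 q0-a->q0 q0-b->q1 q1-a->q0 q1-b->q2 q2-a->q2 q2-b->q2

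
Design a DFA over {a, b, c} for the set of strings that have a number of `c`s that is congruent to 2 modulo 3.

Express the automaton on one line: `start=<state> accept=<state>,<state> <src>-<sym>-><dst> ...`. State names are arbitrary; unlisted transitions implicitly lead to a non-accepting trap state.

start=q0 accept=q2 q0-a->q0 q0-b->q0 q0-c->q1 q1-a->q1 q1-b->q1 q1-c->q2 q2-a->q2 q2-b->q2 q2-c->q0

The only thing that matters is how many `c`s have appeared, reduced mod 3. Use one state per residue: q0 for 0, …, q2 for 2. Reading `c` moves to the next residue; anything else stays put. q2 is accepting.
With 3 states:
        a   b   c  
>  q0   q0  q0  q1 
   q1   q1  q1  q2 
 * q2   q2  q2  q0 
(> = start, * = accepting)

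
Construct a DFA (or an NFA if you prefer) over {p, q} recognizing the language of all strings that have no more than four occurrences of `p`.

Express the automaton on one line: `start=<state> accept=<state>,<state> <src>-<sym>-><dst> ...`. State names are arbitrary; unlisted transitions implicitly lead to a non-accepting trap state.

Only the number of `p`s matters, and only up to 5. Make a chain S0 → S1 → S2 → S3 → S4 → S5 advanced by each `p` (with S5 absorbing); every other symbol self-loops. The accepting set is {S0, S1, S2, S3, S4}.
6 states suffice.
        p   q  
>* S0   S1  S0 
 * S1   S2  S1 
 * S2   S3  S2 
 * S3   S4  S3 
 * S4   S5  S4 
   S5   S5  S5 
(> = start, * = accepting)

start=S0 accept=S0,S1,S2,S3,S4 S0-p->S1 S0-q->S0 S1-p->S2 S1-q->S1 S2-p->S3 S2-q->S2 S3-p->S4 S3-q->S3 S4-p->S5 S4-q->S4 S5-p->S5 S5-q->S5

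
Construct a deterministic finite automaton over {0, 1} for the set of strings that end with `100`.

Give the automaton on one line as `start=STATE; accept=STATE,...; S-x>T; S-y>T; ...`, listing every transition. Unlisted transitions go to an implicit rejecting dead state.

Remember how much of `100` the current input suffix matches. State A means no match yet; B means the last symbol is `1`; C means the last 2 symbols are `10`; D means the last 3 symbols are `100`. Only D accepts. On a mismatch, fall back to the longest proper suffix that is still a prefix of `100`.
4 states suffice.
       0  1 
>  A   A  B 
   B   C  B 
   C   D  B 
 * D   A  B 
(> = start, * = accepting)

start=A; accept=D; A-0>A; A-1>B; B-0>C; B-1>B; C-0>D; C-1>B; D-0>A; D-1>B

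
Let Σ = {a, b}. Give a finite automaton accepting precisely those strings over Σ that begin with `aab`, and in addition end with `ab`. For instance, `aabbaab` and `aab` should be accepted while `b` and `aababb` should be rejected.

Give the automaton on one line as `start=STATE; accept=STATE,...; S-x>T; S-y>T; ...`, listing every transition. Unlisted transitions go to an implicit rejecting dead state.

Build one automaton per condition and run them in lockstep. The first has 5 states tracking whether the input so far still matches the prefix `aab`; the second has 3 states tracking how much of the suffix `ab` has currently been matched. A product state is a pair (one from each), accepting exactly when both do.
        a   b  
>  q0   q1  q2 
   q1   q3  q4 
   q2   q5  q2 
   q3   q5  q6 
   q4   q5  q2 
   q5   q5  q4 
 * q6   q7  q8 
   q7   q7  q6 
   q8   q7  q8 
(> = start, * = accepting)

start=q0; accept=q6; q0-a>q1; q0-b>q2; q1-a>q3; q1-b>q4; q2-a>q5; q2-b>q2; q3-a>q5; q3-b>q6; q4-a>q5; q4-b>q2; q5-a>q5; q5-b>q4; q6-a>q7; q6-b>q8; q7-a>q7; q7-b>q6; q8-a>q7; q8-b>q8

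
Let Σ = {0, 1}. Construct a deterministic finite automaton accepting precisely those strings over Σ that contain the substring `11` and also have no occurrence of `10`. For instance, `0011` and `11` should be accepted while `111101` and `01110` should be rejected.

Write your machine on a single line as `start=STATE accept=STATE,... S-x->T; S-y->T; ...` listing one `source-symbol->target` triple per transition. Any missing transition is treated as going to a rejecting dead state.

start=A; accept=D; A-0->A; A-1->B; B-0->C; B-1->D; C-0->C; C-1->C; D-0->C; D-1->D

Run two small machines in parallel and take their product. The first has 3 states tracking whether and how much of `11` has been seen; the second has 3 states tracking partial matches of the forbidden pattern `10`. A product state is a pair (one from each), accepting exactly when both do. After merging equivalent states the machine shrinks.
4 states suffice.
       0  1 
>  A   A  B 
   B   C  D 
   C   C  C 
 * D   C  D 
(> = start, * = accepting)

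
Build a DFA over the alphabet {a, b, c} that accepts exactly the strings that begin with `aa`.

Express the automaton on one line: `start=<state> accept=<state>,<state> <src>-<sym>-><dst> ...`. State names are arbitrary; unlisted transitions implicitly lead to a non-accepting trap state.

Check the first 2 symbols one by one: q0 through q1 record how many have matched `aa` so far; any wrong symbol goes to the dead state q3. After all 2 match we enter the accepting sink q2.
        a   b   c  
>  q0   q1  q3  q3 
   q1   q2  q3  q3 
 * q2   q2  q2  q2 
   q3   q3  q3  q3 
(> = start, * = accepting)

start=q0 accept=q2 q0-a->q1 q0-b->q3 q0-c->q3 q1-a->q2 q1-b->q3 q1-c->q3 q2-a->q2 q2-b->q2 q2-c->q2 q3-a->q3 q3-b->q3 q3-c->q3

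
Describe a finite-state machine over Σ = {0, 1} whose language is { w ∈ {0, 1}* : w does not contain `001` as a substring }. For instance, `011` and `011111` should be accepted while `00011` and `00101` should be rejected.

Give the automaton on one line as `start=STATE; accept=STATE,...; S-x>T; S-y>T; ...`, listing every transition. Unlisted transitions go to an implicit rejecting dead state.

Track partial matches of the forbidden pattern `001`. State q3 is a dead state reached once `001` has occurred; every other state accepts. q0 means no part of `001` is currently matched.
        0   1  
>* q0   q1  q0 
 * q1   q2  q0 
 * q2   q2  q3 
   q3   q3  q3 
(> = start, * = accepting)

start=q0; accept=q0,q1,q2; q0-0>q1; q0-1>q0; q1-0>q2; q1-1>q0; q2-0>q2; q2-1>q3; q3-0>q3; q3-1>q3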